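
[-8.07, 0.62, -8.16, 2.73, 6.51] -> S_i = Random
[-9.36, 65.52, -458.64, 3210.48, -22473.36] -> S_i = -9.36*(-7.00)^i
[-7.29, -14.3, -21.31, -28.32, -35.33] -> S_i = -7.29 + -7.01*i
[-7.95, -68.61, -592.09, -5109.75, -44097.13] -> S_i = -7.95*8.63^i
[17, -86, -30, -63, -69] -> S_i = Random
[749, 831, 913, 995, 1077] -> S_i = 749 + 82*i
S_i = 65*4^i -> [65, 260, 1040, 4160, 16640]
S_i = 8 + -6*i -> [8, 2, -4, -10, -16]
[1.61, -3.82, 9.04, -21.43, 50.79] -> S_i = 1.61*(-2.37)^i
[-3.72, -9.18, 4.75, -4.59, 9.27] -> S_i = Random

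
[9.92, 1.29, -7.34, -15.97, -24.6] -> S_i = 9.92 + -8.63*i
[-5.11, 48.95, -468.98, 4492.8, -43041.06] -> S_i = -5.11*(-9.58)^i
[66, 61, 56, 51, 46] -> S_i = 66 + -5*i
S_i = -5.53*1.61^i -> [-5.53, -8.9, -14.33, -23.08, -37.16]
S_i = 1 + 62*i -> [1, 63, 125, 187, 249]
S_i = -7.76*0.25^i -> [-7.76, -1.94, -0.48, -0.12, -0.03]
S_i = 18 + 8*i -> [18, 26, 34, 42, 50]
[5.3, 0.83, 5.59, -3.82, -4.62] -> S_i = Random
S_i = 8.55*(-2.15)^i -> [8.55, -18.38, 39.52, -84.97, 182.69]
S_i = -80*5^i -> [-80, -400, -2000, -10000, -50000]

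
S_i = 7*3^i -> [7, 21, 63, 189, 567]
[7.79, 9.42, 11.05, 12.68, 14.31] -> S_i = 7.79 + 1.63*i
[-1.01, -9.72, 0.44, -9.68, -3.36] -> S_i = Random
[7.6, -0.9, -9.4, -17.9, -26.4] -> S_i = 7.60 + -8.50*i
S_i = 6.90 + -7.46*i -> [6.9, -0.56, -8.02, -15.48, -22.94]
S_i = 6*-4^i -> [6, -24, 96, -384, 1536]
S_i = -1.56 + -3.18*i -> [-1.56, -4.74, -7.92, -11.1, -14.28]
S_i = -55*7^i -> [-55, -385, -2695, -18865, -132055]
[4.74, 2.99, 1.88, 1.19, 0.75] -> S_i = 4.74*0.63^i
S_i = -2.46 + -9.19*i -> [-2.46, -11.65, -20.84, -30.03, -39.22]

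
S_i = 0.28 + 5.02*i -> [0.28, 5.3, 10.32, 15.34, 20.36]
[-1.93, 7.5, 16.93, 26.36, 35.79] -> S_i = -1.93 + 9.43*i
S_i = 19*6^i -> [19, 114, 684, 4104, 24624]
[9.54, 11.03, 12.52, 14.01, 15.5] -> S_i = 9.54 + 1.49*i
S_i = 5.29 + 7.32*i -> [5.29, 12.61, 19.93, 27.25, 34.57]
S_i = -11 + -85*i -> [-11, -96, -181, -266, -351]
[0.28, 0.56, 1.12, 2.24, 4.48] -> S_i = 0.28*2.00^i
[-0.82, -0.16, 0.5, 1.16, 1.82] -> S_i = -0.82 + 0.66*i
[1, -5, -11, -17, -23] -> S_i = 1 + -6*i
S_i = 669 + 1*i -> [669, 670, 671, 672, 673]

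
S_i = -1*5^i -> [-1, -5, -25, -125, -625]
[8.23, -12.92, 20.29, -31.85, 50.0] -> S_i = 8.23*(-1.57)^i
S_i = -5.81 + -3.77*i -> [-5.81, -9.58, -13.35, -17.12, -20.89]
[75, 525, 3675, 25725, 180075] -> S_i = 75*7^i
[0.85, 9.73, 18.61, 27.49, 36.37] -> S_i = 0.85 + 8.88*i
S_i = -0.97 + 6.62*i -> [-0.97, 5.65, 12.27, 18.89, 25.51]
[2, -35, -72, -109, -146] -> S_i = 2 + -37*i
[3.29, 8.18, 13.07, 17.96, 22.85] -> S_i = 3.29 + 4.89*i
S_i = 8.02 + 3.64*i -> [8.02, 11.66, 15.3, 18.94, 22.58]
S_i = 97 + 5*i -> [97, 102, 107, 112, 117]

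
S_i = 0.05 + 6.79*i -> [0.05, 6.84, 13.63, 20.42, 27.21]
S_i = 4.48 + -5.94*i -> [4.48, -1.46, -7.4, -13.34, -19.28]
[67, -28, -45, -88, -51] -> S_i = Random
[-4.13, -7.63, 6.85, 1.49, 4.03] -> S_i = Random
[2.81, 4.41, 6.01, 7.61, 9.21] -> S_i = 2.81 + 1.60*i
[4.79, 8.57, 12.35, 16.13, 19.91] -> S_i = 4.79 + 3.78*i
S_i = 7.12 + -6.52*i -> [7.12, 0.6, -5.92, -12.44, -18.96]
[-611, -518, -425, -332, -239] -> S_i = -611 + 93*i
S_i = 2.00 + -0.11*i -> [2.0, 1.89, 1.78, 1.67, 1.56]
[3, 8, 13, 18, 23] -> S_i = 3 + 5*i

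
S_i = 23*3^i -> [23, 69, 207, 621, 1863]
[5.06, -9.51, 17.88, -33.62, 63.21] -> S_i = 5.06*(-1.88)^i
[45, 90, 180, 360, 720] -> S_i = 45*2^i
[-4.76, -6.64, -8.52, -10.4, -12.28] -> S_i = -4.76 + -1.88*i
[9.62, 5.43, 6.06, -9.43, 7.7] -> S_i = Random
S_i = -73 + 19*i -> [-73, -54, -35, -16, 3]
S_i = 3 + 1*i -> [3, 4, 5, 6, 7]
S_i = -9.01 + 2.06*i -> [-9.01, -6.95, -4.89, -2.83, -0.77]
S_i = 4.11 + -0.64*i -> [4.11, 3.47, 2.83, 2.19, 1.55]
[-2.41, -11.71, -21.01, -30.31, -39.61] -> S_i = -2.41 + -9.30*i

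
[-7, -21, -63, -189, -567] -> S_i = -7*3^i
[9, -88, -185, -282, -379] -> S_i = 9 + -97*i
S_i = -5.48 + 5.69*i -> [-5.48, 0.21, 5.9, 11.59, 17.28]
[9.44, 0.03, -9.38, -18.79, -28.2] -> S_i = 9.44 + -9.41*i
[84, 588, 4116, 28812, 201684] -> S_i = 84*7^i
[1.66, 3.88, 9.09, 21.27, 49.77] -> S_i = 1.66*2.34^i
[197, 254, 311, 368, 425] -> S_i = 197 + 57*i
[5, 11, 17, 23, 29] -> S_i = 5 + 6*i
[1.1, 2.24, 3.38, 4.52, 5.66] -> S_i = 1.10 + 1.14*i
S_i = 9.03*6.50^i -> [9.03, 58.69, 381.52, 2479.86, 16119.11]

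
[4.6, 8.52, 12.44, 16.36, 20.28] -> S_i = 4.60 + 3.92*i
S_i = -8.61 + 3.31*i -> [-8.61, -5.3, -1.99, 1.32, 4.63]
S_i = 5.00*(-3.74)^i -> [5.0, -18.7, 69.94, -261.57, 978.26]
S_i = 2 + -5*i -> [2, -3, -8, -13, -18]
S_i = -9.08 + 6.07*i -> [-9.08, -3.01, 3.06, 9.13, 15.2]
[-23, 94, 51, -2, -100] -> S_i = Random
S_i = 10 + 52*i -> [10, 62, 114, 166, 218]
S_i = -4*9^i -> [-4, -36, -324, -2916, -26244]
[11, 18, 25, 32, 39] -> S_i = 11 + 7*i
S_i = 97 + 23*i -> [97, 120, 143, 166, 189]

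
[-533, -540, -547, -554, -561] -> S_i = -533 + -7*i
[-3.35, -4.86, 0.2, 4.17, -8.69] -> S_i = Random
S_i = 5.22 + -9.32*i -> [5.22, -4.1, -13.42, -22.74, -32.06]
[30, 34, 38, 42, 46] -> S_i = 30 + 4*i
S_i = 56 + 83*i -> [56, 139, 222, 305, 388]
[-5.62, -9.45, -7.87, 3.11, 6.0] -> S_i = Random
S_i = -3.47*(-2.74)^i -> [-3.47, 9.51, -26.05, 71.38, -195.58]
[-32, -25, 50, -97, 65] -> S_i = Random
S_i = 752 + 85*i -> [752, 837, 922, 1007, 1092]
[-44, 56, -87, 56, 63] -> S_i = Random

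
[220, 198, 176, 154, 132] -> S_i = 220 + -22*i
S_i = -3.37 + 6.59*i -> [-3.37, 3.22, 9.81, 16.4, 22.99]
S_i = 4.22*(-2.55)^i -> [4.22, -10.76, 27.44, -69.97, 178.43]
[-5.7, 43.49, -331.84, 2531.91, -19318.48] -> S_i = -5.70*(-7.63)^i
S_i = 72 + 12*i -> [72, 84, 96, 108, 120]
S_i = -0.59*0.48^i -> [-0.59, -0.28, -0.14, -0.07, -0.03]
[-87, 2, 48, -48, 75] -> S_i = Random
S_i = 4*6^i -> [4, 24, 144, 864, 5184]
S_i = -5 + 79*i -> [-5, 74, 153, 232, 311]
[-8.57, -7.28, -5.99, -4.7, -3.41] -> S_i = -8.57 + 1.29*i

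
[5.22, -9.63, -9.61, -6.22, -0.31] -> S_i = Random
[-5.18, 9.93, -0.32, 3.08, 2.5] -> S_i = Random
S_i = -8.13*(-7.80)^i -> [-8.13, 63.41, -494.63, 3858.11, -30093.24]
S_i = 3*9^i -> [3, 27, 243, 2187, 19683]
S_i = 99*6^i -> [99, 594, 3564, 21384, 128304]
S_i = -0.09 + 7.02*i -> [-0.09, 6.93, 13.95, 20.97, 27.99]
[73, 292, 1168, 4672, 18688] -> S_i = 73*4^i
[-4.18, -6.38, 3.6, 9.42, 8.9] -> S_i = Random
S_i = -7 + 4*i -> [-7, -3, 1, 5, 9]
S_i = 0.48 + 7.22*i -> [0.48, 7.7, 14.92, 22.14, 29.36]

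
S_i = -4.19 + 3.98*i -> [-4.19, -0.21, 3.77, 7.75, 11.73]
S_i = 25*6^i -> [25, 150, 900, 5400, 32400]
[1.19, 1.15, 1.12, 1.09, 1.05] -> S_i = 1.19*0.97^i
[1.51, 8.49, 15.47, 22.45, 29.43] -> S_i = 1.51 + 6.98*i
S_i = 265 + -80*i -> [265, 185, 105, 25, -55]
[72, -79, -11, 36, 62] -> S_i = Random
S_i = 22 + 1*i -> [22, 23, 24, 25, 26]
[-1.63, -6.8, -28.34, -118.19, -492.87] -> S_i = -1.63*4.17^i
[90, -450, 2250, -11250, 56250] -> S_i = 90*-5^i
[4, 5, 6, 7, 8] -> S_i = 4 + 1*i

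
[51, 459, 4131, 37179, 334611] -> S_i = 51*9^i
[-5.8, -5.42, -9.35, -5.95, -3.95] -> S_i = Random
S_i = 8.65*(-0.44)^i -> [8.65, -3.81, 1.67, -0.74, 0.32]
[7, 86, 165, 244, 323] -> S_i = 7 + 79*i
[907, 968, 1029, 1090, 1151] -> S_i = 907 + 61*i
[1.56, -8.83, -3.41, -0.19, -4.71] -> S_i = Random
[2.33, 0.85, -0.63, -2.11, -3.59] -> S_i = 2.33 + -1.48*i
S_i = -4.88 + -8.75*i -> [-4.88, -13.63, -22.38, -31.13, -39.88]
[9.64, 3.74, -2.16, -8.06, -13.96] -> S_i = 9.64 + -5.90*i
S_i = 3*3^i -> [3, 9, 27, 81, 243]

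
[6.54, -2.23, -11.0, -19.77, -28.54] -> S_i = 6.54 + -8.77*i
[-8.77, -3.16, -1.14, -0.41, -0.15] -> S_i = -8.77*0.36^i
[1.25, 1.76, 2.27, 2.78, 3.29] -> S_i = 1.25 + 0.51*i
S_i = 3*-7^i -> [3, -21, 147, -1029, 7203]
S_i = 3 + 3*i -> [3, 6, 9, 12, 15]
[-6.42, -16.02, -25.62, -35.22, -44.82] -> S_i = -6.42 + -9.60*i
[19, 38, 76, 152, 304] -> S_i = 19*2^i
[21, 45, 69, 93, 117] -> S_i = 21 + 24*i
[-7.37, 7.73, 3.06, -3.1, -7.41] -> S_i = Random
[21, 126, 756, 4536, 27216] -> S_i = 21*6^i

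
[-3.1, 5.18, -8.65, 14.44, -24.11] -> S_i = -3.10*(-1.67)^i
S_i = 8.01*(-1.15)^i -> [8.01, -9.21, 10.59, -12.18, 14.01]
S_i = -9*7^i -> [-9, -63, -441, -3087, -21609]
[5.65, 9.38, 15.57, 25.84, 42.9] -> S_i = 5.65*1.66^i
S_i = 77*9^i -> [77, 693, 6237, 56133, 505197]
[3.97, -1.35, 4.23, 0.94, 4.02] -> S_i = Random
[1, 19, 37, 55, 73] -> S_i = 1 + 18*i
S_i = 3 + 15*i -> [3, 18, 33, 48, 63]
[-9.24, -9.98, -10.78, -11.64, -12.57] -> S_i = -9.24*1.08^i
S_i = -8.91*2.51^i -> [-8.91, -22.36, -56.13, -140.9, -353.65]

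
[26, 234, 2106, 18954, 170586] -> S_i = 26*9^i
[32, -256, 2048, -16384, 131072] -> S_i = 32*-8^i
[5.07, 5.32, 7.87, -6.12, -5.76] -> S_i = Random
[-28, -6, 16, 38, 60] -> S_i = -28 + 22*i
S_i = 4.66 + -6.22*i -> [4.66, -1.56, -7.78, -14.0, -20.22]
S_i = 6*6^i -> [6, 36, 216, 1296, 7776]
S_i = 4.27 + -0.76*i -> [4.27, 3.51, 2.75, 1.99, 1.23]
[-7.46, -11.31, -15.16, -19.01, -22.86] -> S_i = -7.46 + -3.85*i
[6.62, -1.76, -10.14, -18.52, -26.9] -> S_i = 6.62 + -8.38*i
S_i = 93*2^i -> [93, 186, 372, 744, 1488]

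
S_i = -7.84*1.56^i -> [-7.84, -12.23, -19.08, -29.76, -46.43]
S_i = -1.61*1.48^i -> [-1.61, -2.38, -3.53, -5.22, -7.72]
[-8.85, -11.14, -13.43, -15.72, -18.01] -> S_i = -8.85 + -2.29*i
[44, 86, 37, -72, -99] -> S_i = Random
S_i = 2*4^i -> [2, 8, 32, 128, 512]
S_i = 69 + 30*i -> [69, 99, 129, 159, 189]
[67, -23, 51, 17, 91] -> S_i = Random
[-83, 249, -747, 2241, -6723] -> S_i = -83*-3^i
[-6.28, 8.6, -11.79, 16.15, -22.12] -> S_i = -6.28*(-1.37)^i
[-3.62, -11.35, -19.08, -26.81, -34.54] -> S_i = -3.62 + -7.73*i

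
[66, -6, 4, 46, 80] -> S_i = Random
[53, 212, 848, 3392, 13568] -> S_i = 53*4^i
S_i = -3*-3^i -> [-3, 9, -27, 81, -243]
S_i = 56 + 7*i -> [56, 63, 70, 77, 84]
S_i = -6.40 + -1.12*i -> [-6.4, -7.52, -8.64, -9.76, -10.88]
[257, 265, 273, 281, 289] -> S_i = 257 + 8*i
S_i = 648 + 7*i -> [648, 655, 662, 669, 676]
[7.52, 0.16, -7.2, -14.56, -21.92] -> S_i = 7.52 + -7.36*i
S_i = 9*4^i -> [9, 36, 144, 576, 2304]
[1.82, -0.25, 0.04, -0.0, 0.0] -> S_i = 1.82*(-0.14)^i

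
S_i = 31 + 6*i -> [31, 37, 43, 49, 55]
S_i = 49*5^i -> [49, 245, 1225, 6125, 30625]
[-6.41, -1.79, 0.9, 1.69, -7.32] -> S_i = Random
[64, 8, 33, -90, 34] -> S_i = Random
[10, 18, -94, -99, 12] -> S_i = Random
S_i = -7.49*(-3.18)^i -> [-7.49, 23.82, -75.74, 240.86, -765.93]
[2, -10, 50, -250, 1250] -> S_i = 2*-5^i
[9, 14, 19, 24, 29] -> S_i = 9 + 5*i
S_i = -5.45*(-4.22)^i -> [-5.45, 23.0, -97.06, 409.58, -1728.41]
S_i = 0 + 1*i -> [0, 1, 2, 3, 4]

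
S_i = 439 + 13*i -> [439, 452, 465, 478, 491]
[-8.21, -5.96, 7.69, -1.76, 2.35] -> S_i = Random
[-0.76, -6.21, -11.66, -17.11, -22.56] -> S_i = -0.76 + -5.45*i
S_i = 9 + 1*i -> [9, 10, 11, 12, 13]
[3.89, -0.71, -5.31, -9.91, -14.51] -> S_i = 3.89 + -4.60*i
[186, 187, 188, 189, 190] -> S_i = 186 + 1*i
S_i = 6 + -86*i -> [6, -80, -166, -252, -338]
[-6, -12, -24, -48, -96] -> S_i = -6*2^i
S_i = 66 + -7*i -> [66, 59, 52, 45, 38]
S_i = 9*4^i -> [9, 36, 144, 576, 2304]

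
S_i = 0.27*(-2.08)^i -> [0.27, -0.56, 1.17, -2.43, 5.05]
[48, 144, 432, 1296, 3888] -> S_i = 48*3^i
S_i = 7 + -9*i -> [7, -2, -11, -20, -29]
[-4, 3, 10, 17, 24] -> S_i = -4 + 7*i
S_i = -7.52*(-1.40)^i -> [-7.52, 10.53, -14.74, 20.63, -28.89]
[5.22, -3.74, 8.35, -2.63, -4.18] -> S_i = Random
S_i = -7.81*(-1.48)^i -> [-7.81, 11.56, -17.11, 25.32, -37.47]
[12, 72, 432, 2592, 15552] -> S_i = 12*6^i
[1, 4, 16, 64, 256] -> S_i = 1*4^i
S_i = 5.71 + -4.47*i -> [5.71, 1.24, -3.23, -7.7, -12.17]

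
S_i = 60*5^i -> [60, 300, 1500, 7500, 37500]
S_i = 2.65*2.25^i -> [2.65, 5.96, 13.42, 30.19, 67.92]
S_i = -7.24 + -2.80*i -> [-7.24, -10.04, -12.84, -15.64, -18.44]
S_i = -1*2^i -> [-1, -2, -4, -8, -16]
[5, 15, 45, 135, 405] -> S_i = 5*3^i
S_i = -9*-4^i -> [-9, 36, -144, 576, -2304]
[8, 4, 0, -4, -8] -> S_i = 8 + -4*i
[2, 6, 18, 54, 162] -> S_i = 2*3^i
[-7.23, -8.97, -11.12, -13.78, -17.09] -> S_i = -7.23*1.24^i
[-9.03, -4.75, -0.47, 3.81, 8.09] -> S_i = -9.03 + 4.28*i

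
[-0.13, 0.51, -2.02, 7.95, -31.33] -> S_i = -0.13*(-3.94)^i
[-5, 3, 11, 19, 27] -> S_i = -5 + 8*i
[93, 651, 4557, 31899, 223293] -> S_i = 93*7^i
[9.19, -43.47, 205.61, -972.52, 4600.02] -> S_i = 9.19*(-4.73)^i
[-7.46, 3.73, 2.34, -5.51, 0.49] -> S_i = Random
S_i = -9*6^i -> [-9, -54, -324, -1944, -11664]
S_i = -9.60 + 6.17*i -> [-9.6, -3.43, 2.74, 8.91, 15.08]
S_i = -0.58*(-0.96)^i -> [-0.58, 0.56, -0.53, 0.51, -0.49]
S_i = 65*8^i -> [65, 520, 4160, 33280, 266240]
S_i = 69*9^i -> [69, 621, 5589, 50301, 452709]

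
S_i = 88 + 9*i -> [88, 97, 106, 115, 124]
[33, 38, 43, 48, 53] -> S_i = 33 + 5*i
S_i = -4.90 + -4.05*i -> [-4.9, -8.95, -13.0, -17.05, -21.1]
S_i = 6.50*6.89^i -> [6.5, 44.78, 308.57, 2126.04, 14648.4]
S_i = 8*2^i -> [8, 16, 32, 64, 128]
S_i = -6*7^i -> [-6, -42, -294, -2058, -14406]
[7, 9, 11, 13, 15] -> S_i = 7 + 2*i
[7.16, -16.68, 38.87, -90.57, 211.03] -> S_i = 7.16*(-2.33)^i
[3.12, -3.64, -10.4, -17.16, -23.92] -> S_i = 3.12 + -6.76*i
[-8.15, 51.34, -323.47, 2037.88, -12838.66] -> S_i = -8.15*(-6.30)^i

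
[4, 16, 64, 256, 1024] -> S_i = 4*4^i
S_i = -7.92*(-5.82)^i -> [-7.92, 46.09, -268.27, 1561.33, -9086.93]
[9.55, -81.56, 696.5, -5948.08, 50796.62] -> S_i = 9.55*(-8.54)^i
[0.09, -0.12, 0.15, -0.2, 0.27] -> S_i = 0.09*(-1.31)^i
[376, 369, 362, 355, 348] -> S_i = 376 + -7*i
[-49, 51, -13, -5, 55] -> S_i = Random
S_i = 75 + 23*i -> [75, 98, 121, 144, 167]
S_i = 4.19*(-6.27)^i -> [4.19, -26.27, 164.72, -1032.8, 6475.66]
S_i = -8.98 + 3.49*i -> [-8.98, -5.49, -2.0, 1.49, 4.98]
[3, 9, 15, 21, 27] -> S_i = 3 + 6*i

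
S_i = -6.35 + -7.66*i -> [-6.35, -14.01, -21.67, -29.33, -36.99]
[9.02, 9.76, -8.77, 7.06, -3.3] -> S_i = Random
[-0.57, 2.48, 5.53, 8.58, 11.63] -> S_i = -0.57 + 3.05*i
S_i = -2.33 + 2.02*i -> [-2.33, -0.31, 1.71, 3.73, 5.75]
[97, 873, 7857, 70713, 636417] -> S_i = 97*9^i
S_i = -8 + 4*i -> [-8, -4, 0, 4, 8]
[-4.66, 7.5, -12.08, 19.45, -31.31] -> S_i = -4.66*(-1.61)^i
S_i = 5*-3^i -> [5, -15, 45, -135, 405]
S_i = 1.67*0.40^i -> [1.67, 0.67, 0.27, 0.11, 0.04]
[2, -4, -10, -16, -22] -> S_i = 2 + -6*i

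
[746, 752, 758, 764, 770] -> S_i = 746 + 6*i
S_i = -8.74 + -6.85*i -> [-8.74, -15.59, -22.44, -29.29, -36.14]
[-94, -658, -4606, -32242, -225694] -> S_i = -94*7^i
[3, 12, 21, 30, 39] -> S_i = 3 + 9*i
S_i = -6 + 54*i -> [-6, 48, 102, 156, 210]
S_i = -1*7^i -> [-1, -7, -49, -343, -2401]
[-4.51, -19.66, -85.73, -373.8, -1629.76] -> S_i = -4.51*4.36^i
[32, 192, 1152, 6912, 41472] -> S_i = 32*6^i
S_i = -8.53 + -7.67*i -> [-8.53, -16.2, -23.87, -31.54, -39.21]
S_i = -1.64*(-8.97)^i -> [-1.64, 14.71, -131.96, 1183.64, -10617.29]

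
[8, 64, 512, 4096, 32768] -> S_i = 8*8^i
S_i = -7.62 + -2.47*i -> [-7.62, -10.09, -12.56, -15.03, -17.5]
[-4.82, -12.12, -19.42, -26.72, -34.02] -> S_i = -4.82 + -7.30*i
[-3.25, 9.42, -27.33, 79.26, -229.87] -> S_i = -3.25*(-2.90)^i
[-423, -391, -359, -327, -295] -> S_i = -423 + 32*i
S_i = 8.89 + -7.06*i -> [8.89, 1.83, -5.23, -12.29, -19.35]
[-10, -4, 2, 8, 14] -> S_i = -10 + 6*i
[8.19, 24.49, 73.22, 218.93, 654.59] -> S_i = 8.19*2.99^i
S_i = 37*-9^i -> [37, -333, 2997, -26973, 242757]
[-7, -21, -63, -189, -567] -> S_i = -7*3^i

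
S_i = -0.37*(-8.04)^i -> [-0.37, 2.97, -23.92, 192.3, -1546.06]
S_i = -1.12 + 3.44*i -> [-1.12, 2.32, 5.76, 9.2, 12.64]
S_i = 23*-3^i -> [23, -69, 207, -621, 1863]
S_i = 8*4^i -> [8, 32, 128, 512, 2048]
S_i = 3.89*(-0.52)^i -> [3.89, -2.02, 1.05, -0.55, 0.28]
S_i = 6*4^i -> [6, 24, 96, 384, 1536]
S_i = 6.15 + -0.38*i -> [6.15, 5.77, 5.39, 5.01, 4.63]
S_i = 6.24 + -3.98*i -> [6.24, 2.26, -1.72, -5.7, -9.68]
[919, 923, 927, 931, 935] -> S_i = 919 + 4*i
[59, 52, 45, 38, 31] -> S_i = 59 + -7*i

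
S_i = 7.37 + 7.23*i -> [7.37, 14.6, 21.83, 29.06, 36.29]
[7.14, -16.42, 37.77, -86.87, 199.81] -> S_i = 7.14*(-2.30)^i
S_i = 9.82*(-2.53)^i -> [9.82, -24.84, 62.86, -159.03, 402.34]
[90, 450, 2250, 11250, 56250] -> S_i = 90*5^i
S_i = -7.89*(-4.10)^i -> [-7.89, 32.35, -132.63, 543.79, -2229.53]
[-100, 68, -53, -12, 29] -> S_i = Random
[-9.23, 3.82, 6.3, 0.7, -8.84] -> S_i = Random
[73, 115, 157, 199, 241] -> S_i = 73 + 42*i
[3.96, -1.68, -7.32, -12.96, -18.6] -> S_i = 3.96 + -5.64*i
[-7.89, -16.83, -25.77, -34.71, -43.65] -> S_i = -7.89 + -8.94*i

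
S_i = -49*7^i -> [-49, -343, -2401, -16807, -117649]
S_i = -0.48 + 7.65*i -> [-0.48, 7.17, 14.82, 22.47, 30.12]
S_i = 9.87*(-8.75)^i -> [9.87, -86.36, 755.67, -6612.13, 57856.13]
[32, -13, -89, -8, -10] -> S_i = Random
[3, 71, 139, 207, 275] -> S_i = 3 + 68*i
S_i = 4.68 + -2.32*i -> [4.68, 2.36, 0.04, -2.28, -4.6]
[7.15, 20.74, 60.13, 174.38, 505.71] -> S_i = 7.15*2.90^i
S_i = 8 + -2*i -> [8, 6, 4, 2, 0]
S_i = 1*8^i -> [1, 8, 64, 512, 4096]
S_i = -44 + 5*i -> [-44, -39, -34, -29, -24]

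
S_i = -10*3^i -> [-10, -30, -90, -270, -810]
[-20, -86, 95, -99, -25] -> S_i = Random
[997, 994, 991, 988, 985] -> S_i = 997 + -3*i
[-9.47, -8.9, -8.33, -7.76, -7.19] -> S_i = -9.47 + 0.57*i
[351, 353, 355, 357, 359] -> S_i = 351 + 2*i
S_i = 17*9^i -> [17, 153, 1377, 12393, 111537]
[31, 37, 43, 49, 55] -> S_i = 31 + 6*i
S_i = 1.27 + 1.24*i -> [1.27, 2.51, 3.75, 4.99, 6.23]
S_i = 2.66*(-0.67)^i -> [2.66, -1.78, 1.19, -0.8, 0.54]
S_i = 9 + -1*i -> [9, 8, 7, 6, 5]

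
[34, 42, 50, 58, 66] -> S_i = 34 + 8*i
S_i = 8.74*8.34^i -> [8.74, 72.89, 607.92, 5070.02, 42283.96]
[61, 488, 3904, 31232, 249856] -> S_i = 61*8^i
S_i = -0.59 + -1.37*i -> [-0.59, -1.96, -3.33, -4.7, -6.07]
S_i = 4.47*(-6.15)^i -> [4.47, -27.49, 169.07, -1039.76, 6394.52]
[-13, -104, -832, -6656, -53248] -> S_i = -13*8^i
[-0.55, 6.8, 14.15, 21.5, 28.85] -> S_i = -0.55 + 7.35*i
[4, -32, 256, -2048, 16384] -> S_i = 4*-8^i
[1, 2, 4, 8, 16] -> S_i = 1*2^i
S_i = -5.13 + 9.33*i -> [-5.13, 4.2, 13.53, 22.86, 32.19]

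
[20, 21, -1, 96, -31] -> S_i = Random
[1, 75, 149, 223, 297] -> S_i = 1 + 74*i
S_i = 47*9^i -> [47, 423, 3807, 34263, 308367]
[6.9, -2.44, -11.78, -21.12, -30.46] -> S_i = 6.90 + -9.34*i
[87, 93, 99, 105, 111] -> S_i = 87 + 6*i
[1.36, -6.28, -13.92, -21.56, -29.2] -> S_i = 1.36 + -7.64*i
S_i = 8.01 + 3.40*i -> [8.01, 11.41, 14.81, 18.21, 21.61]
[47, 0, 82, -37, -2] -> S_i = Random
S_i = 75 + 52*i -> [75, 127, 179, 231, 283]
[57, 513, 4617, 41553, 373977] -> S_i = 57*9^i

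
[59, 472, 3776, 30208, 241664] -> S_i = 59*8^i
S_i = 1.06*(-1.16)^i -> [1.06, -1.23, 1.43, -1.65, 1.92]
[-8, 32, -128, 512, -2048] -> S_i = -8*-4^i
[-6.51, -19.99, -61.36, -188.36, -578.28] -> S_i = -6.51*3.07^i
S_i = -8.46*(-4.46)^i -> [-8.46, 37.73, -168.28, 750.54, -3347.42]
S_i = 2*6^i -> [2, 12, 72, 432, 2592]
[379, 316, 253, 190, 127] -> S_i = 379 + -63*i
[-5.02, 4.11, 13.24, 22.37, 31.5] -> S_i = -5.02 + 9.13*i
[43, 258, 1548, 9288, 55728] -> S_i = 43*6^i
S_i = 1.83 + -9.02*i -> [1.83, -7.19, -16.21, -25.23, -34.25]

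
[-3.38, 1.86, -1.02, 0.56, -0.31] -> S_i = -3.38*(-0.55)^i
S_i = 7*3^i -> [7, 21, 63, 189, 567]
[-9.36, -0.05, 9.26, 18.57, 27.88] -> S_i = -9.36 + 9.31*i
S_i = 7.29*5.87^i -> [7.29, 42.79, 251.19, 1474.49, 8655.26]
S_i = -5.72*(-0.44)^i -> [-5.72, 2.52, -1.11, 0.49, -0.21]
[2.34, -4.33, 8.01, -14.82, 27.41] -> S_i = 2.34*(-1.85)^i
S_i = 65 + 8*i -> [65, 73, 81, 89, 97]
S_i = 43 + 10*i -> [43, 53, 63, 73, 83]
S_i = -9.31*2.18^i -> [-9.31, -20.3, -44.24, -96.45, -210.27]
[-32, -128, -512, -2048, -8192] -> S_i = -32*4^i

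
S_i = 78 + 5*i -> [78, 83, 88, 93, 98]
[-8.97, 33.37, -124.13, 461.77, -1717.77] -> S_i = -8.97*(-3.72)^i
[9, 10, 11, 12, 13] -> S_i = 9 + 1*i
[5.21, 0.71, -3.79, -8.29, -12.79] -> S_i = 5.21 + -4.50*i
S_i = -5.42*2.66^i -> [-5.42, -14.42, -38.35, -102.01, -271.35]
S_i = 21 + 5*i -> [21, 26, 31, 36, 41]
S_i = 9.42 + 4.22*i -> [9.42, 13.64, 17.86, 22.08, 26.3]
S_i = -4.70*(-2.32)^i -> [-4.7, 10.9, -25.3, 58.69, -136.16]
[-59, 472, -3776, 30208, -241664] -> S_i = -59*-8^i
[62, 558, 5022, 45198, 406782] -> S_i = 62*9^i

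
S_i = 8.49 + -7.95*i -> [8.49, 0.54, -7.41, -15.36, -23.31]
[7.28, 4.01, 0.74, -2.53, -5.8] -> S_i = 7.28 + -3.27*i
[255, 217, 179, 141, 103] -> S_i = 255 + -38*i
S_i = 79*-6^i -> [79, -474, 2844, -17064, 102384]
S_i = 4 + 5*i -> [4, 9, 14, 19, 24]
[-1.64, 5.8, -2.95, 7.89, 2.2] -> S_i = Random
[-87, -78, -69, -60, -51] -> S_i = -87 + 9*i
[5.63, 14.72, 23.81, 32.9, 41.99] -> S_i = 5.63 + 9.09*i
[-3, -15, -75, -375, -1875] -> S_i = -3*5^i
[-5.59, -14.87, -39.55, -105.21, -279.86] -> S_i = -5.59*2.66^i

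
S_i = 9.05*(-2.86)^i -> [9.05, -25.88, 74.03, -211.71, 605.5]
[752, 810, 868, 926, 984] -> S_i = 752 + 58*i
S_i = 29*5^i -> [29, 145, 725, 3625, 18125]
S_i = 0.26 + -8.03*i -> [0.26, -7.77, -15.8, -23.83, -31.86]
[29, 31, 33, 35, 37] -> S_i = 29 + 2*i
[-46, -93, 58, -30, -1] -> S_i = Random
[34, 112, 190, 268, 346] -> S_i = 34 + 78*i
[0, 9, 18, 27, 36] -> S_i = 0 + 9*i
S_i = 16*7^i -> [16, 112, 784, 5488, 38416]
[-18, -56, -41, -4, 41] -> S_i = Random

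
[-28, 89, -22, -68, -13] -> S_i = Random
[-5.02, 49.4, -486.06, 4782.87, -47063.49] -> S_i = -5.02*(-9.84)^i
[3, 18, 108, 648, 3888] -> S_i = 3*6^i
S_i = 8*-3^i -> [8, -24, 72, -216, 648]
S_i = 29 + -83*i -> [29, -54, -137, -220, -303]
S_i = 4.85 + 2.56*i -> [4.85, 7.41, 9.97, 12.53, 15.09]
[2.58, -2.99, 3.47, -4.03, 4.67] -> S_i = 2.58*(-1.16)^i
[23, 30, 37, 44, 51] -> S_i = 23 + 7*i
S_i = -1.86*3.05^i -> [-1.86, -5.67, -17.3, -52.77, -160.96]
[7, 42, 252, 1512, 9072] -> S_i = 7*6^i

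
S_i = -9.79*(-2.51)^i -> [-9.79, 24.57, -61.68, 154.81, -388.58]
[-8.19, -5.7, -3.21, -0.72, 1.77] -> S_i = -8.19 + 2.49*i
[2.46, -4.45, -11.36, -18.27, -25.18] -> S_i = 2.46 + -6.91*i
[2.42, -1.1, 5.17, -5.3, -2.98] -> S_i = Random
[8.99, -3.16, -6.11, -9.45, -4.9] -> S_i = Random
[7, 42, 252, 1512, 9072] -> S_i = 7*6^i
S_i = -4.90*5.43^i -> [-4.9, -26.61, -144.48, -784.5, -4259.86]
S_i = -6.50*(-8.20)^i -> [-6.5, 53.3, -437.06, 3583.89, -29387.91]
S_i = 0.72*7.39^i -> [0.72, 5.32, 39.32, 290.58, 2147.39]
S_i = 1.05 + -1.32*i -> [1.05, -0.27, -1.59, -2.91, -4.23]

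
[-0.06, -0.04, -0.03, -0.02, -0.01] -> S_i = -0.06*0.70^i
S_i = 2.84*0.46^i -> [2.84, 1.31, 0.6, 0.28, 0.13]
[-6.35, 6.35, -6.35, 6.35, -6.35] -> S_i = -6.35*(-1.00)^i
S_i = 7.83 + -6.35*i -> [7.83, 1.48, -4.87, -11.22, -17.57]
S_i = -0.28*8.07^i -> [-0.28, -2.26, -18.23, -147.16, -1187.55]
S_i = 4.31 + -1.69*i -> [4.31, 2.62, 0.93, -0.76, -2.45]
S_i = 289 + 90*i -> [289, 379, 469, 559, 649]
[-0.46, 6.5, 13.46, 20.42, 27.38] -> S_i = -0.46 + 6.96*i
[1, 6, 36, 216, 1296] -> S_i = 1*6^i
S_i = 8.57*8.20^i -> [8.57, 70.27, 576.25, 4725.22, 38746.83]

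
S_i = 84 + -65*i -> [84, 19, -46, -111, -176]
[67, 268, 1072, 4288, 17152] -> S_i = 67*4^i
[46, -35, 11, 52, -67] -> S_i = Random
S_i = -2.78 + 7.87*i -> [-2.78, 5.09, 12.96, 20.83, 28.7]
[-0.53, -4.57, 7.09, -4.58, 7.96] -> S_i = Random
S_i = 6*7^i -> [6, 42, 294, 2058, 14406]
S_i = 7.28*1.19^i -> [7.28, 8.66, 10.31, 12.27, 14.6]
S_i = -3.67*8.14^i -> [-3.67, -29.87, -243.17, -1979.43, -16112.53]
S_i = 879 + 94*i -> [879, 973, 1067, 1161, 1255]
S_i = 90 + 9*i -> [90, 99, 108, 117, 126]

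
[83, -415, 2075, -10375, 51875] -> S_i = 83*-5^i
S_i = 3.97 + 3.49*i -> [3.97, 7.46, 10.95, 14.44, 17.93]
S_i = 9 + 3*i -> [9, 12, 15, 18, 21]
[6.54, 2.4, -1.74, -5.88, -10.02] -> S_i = 6.54 + -4.14*i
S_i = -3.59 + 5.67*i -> [-3.59, 2.08, 7.75, 13.42, 19.09]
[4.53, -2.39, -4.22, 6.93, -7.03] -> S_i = Random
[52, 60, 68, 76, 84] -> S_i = 52 + 8*i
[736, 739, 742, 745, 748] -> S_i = 736 + 3*i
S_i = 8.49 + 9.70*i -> [8.49, 18.19, 27.89, 37.59, 47.29]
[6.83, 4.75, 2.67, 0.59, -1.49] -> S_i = 6.83 + -2.08*i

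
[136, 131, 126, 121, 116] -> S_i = 136 + -5*i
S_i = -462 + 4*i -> [-462, -458, -454, -450, -446]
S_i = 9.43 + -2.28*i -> [9.43, 7.15, 4.87, 2.59, 0.31]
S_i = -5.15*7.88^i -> [-5.15, -40.58, -319.79, -2519.91, -19856.93]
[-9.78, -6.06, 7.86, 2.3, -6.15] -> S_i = Random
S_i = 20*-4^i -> [20, -80, 320, -1280, 5120]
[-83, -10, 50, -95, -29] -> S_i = Random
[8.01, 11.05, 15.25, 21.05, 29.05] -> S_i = 8.01*1.38^i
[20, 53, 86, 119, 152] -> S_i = 20 + 33*i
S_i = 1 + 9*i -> [1, 10, 19, 28, 37]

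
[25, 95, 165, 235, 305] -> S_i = 25 + 70*i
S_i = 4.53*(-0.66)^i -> [4.53, -2.99, 1.97, -1.3, 0.86]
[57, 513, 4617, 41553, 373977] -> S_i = 57*9^i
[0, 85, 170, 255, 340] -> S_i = 0 + 85*i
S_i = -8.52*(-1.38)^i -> [-8.52, 11.76, -16.23, 22.39, -30.9]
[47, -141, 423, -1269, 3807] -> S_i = 47*-3^i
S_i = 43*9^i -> [43, 387, 3483, 31347, 282123]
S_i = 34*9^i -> [34, 306, 2754, 24786, 223074]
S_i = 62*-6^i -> [62, -372, 2232, -13392, 80352]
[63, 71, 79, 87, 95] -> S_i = 63 + 8*i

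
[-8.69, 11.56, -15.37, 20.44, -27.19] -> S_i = -8.69*(-1.33)^i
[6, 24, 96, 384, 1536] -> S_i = 6*4^i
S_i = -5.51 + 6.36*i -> [-5.51, 0.85, 7.21, 13.57, 19.93]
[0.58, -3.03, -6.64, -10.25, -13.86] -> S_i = 0.58 + -3.61*i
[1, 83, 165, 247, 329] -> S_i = 1 + 82*i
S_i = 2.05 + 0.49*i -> [2.05, 2.54, 3.03, 3.52, 4.01]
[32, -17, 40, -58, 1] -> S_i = Random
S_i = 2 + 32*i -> [2, 34, 66, 98, 130]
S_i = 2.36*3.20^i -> [2.36, 7.55, 24.17, 77.33, 247.46]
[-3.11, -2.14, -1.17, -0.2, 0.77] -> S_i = -3.11 + 0.97*i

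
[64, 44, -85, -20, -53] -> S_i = Random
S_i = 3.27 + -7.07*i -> [3.27, -3.8, -10.87, -17.94, -25.01]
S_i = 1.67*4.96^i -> [1.67, 8.28, 41.08, 203.78, 1010.75]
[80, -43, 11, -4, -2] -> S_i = Random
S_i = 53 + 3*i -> [53, 56, 59, 62, 65]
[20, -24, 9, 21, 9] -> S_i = Random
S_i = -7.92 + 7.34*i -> [-7.92, -0.58, 6.76, 14.1, 21.44]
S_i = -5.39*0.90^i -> [-5.39, -4.85, -4.37, -3.93, -3.54]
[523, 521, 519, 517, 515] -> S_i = 523 + -2*i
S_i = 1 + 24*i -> [1, 25, 49, 73, 97]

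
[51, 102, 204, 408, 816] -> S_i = 51*2^i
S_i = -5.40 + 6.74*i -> [-5.4, 1.34, 8.08, 14.82, 21.56]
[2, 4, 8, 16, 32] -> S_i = 2*2^i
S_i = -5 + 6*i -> [-5, 1, 7, 13, 19]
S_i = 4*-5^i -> [4, -20, 100, -500, 2500]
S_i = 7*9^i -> [7, 63, 567, 5103, 45927]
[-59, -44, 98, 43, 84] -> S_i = Random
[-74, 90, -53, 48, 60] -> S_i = Random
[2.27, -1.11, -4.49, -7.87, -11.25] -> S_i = 2.27 + -3.38*i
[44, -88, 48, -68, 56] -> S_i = Random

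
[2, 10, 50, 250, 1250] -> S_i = 2*5^i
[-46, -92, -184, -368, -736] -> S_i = -46*2^i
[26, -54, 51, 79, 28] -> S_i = Random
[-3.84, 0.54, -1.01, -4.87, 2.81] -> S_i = Random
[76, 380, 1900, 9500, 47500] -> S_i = 76*5^i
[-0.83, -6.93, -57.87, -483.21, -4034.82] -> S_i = -0.83*8.35^i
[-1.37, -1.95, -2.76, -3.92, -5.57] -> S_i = -1.37*1.42^i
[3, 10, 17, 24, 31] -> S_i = 3 + 7*i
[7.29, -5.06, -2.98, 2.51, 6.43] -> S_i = Random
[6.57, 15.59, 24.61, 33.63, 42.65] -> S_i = 6.57 + 9.02*i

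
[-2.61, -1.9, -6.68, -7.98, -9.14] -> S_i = Random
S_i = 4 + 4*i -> [4, 8, 12, 16, 20]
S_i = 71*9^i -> [71, 639, 5751, 51759, 465831]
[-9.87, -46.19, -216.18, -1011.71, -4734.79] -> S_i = -9.87*4.68^i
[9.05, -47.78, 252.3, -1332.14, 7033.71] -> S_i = 9.05*(-5.28)^i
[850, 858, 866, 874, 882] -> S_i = 850 + 8*i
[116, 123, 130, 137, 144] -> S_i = 116 + 7*i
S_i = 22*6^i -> [22, 132, 792, 4752, 28512]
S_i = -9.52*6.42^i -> [-9.52, -61.12, -392.38, -2519.08, -16172.5]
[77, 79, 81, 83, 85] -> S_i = 77 + 2*i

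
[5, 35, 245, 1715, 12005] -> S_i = 5*7^i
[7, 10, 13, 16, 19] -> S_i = 7 + 3*i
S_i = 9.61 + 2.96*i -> [9.61, 12.57, 15.53, 18.49, 21.45]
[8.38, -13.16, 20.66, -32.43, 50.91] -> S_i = 8.38*(-1.57)^i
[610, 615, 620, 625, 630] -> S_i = 610 + 5*i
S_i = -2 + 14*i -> [-2, 12, 26, 40, 54]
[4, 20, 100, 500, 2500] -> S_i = 4*5^i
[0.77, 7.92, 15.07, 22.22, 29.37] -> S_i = 0.77 + 7.15*i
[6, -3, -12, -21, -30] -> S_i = 6 + -9*i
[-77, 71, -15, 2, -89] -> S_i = Random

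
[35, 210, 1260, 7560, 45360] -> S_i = 35*6^i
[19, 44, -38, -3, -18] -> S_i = Random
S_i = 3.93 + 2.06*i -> [3.93, 5.99, 8.05, 10.11, 12.17]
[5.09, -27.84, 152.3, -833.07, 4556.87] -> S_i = 5.09*(-5.47)^i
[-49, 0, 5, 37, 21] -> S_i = Random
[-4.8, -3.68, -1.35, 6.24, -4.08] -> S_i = Random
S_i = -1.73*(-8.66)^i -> [-1.73, 14.98, -129.74, 1123.57, -9730.11]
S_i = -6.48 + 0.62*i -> [-6.48, -5.86, -5.24, -4.62, -4.0]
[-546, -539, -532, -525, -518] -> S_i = -546 + 7*i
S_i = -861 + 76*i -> [-861, -785, -709, -633, -557]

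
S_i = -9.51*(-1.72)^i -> [-9.51, 16.36, -28.13, 48.39, -83.23]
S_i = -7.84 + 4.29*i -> [-7.84, -3.55, 0.74, 5.03, 9.32]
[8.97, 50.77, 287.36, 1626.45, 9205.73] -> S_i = 8.97*5.66^i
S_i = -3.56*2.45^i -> [-3.56, -8.72, -21.37, -52.35, -128.27]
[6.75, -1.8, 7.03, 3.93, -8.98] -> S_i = Random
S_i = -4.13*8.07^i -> [-4.13, -33.33, -268.97, -2170.55, -17516.37]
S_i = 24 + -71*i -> [24, -47, -118, -189, -260]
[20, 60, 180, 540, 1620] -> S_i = 20*3^i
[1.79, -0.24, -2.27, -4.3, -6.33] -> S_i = 1.79 + -2.03*i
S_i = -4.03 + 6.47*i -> [-4.03, 2.44, 8.91, 15.38, 21.85]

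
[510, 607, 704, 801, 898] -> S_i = 510 + 97*i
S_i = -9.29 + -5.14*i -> [-9.29, -14.43, -19.57, -24.71, -29.85]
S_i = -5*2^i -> [-5, -10, -20, -40, -80]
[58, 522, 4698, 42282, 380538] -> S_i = 58*9^i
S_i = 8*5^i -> [8, 40, 200, 1000, 5000]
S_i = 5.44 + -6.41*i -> [5.44, -0.97, -7.38, -13.79, -20.2]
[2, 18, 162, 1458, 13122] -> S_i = 2*9^i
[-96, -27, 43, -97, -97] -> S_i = Random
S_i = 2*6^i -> [2, 12, 72, 432, 2592]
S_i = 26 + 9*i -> [26, 35, 44, 53, 62]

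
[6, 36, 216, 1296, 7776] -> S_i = 6*6^i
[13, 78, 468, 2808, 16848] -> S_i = 13*6^i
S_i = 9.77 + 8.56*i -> [9.77, 18.33, 26.89, 35.45, 44.01]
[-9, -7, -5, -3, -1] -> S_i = -9 + 2*i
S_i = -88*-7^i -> [-88, 616, -4312, 30184, -211288]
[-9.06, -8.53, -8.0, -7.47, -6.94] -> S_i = -9.06 + 0.53*i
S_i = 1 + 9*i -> [1, 10, 19, 28, 37]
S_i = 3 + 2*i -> [3, 5, 7, 9, 11]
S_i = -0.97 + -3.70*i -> [-0.97, -4.67, -8.37, -12.07, -15.77]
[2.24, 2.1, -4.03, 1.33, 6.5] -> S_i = Random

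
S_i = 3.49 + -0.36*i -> [3.49, 3.13, 2.77, 2.41, 2.05]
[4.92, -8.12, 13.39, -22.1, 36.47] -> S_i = 4.92*(-1.65)^i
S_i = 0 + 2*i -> [0, 2, 4, 6, 8]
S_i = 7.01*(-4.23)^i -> [7.01, -29.65, 125.43, -530.57, 2244.29]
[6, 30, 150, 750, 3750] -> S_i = 6*5^i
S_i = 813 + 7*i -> [813, 820, 827, 834, 841]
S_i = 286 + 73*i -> [286, 359, 432, 505, 578]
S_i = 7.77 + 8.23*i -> [7.77, 16.0, 24.23, 32.46, 40.69]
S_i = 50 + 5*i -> [50, 55, 60, 65, 70]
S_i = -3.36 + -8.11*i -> [-3.36, -11.47, -19.58, -27.69, -35.8]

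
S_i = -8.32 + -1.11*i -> [-8.32, -9.43, -10.54, -11.65, -12.76]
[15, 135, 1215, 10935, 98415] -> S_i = 15*9^i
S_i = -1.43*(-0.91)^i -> [-1.43, 1.3, -1.18, 1.08, -0.98]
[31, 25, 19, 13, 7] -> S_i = 31 + -6*i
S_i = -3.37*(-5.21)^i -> [-3.37, 17.56, -91.48, 476.59, -2483.02]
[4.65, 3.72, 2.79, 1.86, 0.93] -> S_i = 4.65 + -0.93*i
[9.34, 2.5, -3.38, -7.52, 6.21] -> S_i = Random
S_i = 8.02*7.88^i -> [8.02, 63.2, 498.0, 3924.22, 30922.83]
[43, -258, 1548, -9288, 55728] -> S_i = 43*-6^i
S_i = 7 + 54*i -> [7, 61, 115, 169, 223]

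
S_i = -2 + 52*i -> [-2, 50, 102, 154, 206]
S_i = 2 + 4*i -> [2, 6, 10, 14, 18]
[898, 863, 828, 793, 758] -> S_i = 898 + -35*i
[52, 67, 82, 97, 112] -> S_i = 52 + 15*i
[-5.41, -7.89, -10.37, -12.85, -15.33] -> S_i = -5.41 + -2.48*i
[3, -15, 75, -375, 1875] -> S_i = 3*-5^i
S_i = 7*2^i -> [7, 14, 28, 56, 112]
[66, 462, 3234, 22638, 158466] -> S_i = 66*7^i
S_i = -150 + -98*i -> [-150, -248, -346, -444, -542]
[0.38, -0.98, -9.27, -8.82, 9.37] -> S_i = Random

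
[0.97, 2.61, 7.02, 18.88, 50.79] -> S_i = 0.97*2.69^i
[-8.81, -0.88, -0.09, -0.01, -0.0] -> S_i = -8.81*0.10^i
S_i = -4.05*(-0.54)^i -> [-4.05, 2.19, -1.18, 0.64, -0.34]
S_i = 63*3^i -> [63, 189, 567, 1701, 5103]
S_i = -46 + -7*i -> [-46, -53, -60, -67, -74]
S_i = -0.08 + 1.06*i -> [-0.08, 0.98, 2.04, 3.1, 4.16]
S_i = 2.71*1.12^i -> [2.71, 3.04, 3.4, 3.81, 4.26]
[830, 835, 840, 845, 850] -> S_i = 830 + 5*i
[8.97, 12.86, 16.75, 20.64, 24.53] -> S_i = 8.97 + 3.89*i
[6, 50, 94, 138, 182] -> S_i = 6 + 44*i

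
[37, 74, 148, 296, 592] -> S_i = 37*2^i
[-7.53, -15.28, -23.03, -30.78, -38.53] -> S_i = -7.53 + -7.75*i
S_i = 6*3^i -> [6, 18, 54, 162, 486]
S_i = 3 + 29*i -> [3, 32, 61, 90, 119]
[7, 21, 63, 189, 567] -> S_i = 7*3^i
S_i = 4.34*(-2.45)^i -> [4.34, -10.63, 26.05, -63.82, 156.37]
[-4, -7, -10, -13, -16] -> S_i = -4 + -3*i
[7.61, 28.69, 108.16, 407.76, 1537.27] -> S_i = 7.61*3.77^i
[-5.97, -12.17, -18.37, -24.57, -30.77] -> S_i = -5.97 + -6.20*i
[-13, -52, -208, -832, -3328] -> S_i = -13*4^i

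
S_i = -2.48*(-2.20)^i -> [-2.48, 5.46, -12.0, 26.41, -58.1]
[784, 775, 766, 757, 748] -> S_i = 784 + -9*i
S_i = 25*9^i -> [25, 225, 2025, 18225, 164025]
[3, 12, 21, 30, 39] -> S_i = 3 + 9*i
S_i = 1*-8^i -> [1, -8, 64, -512, 4096]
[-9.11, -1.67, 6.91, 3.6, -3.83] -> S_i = Random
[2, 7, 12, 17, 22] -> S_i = 2 + 5*i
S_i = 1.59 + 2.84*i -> [1.59, 4.43, 7.27, 10.11, 12.95]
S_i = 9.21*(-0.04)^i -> [9.21, -0.37, 0.01, -0.0, 0.0]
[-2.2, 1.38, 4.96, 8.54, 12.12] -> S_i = -2.20 + 3.58*i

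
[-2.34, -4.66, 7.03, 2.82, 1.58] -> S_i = Random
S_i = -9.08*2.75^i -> [-9.08, -24.97, -68.67, -188.84, -519.3]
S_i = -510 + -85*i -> [-510, -595, -680, -765, -850]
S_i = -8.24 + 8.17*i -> [-8.24, -0.07, 8.1, 16.27, 24.44]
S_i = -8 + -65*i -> [-8, -73, -138, -203, -268]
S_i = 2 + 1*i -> [2, 3, 4, 5, 6]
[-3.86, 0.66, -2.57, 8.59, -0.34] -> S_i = Random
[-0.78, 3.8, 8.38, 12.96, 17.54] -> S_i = -0.78 + 4.58*i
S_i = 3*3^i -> [3, 9, 27, 81, 243]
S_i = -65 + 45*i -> [-65, -20, 25, 70, 115]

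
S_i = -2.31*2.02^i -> [-2.31, -4.67, -9.43, -19.04, -38.46]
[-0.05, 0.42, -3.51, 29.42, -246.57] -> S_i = -0.05*(-8.38)^i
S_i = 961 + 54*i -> [961, 1015, 1069, 1123, 1177]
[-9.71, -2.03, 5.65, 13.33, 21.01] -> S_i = -9.71 + 7.68*i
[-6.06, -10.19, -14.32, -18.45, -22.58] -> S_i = -6.06 + -4.13*i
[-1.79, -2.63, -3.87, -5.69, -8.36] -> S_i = -1.79*1.47^i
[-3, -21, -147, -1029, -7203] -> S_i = -3*7^i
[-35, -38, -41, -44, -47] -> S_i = -35 + -3*i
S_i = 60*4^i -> [60, 240, 960, 3840, 15360]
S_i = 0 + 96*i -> [0, 96, 192, 288, 384]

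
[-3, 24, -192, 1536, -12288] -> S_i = -3*-8^i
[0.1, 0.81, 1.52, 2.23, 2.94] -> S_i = 0.10 + 0.71*i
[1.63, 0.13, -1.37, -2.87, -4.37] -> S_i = 1.63 + -1.50*i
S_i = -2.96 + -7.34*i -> [-2.96, -10.3, -17.64, -24.98, -32.32]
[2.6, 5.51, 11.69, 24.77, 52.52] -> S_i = 2.60*2.12^i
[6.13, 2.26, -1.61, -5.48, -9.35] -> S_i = 6.13 + -3.87*i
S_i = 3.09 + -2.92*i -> [3.09, 0.17, -2.75, -5.67, -8.59]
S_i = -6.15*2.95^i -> [-6.15, -18.14, -53.52, -157.89, -465.76]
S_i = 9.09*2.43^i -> [9.09, 22.09, 53.68, 130.43, 316.95]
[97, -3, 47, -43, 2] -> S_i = Random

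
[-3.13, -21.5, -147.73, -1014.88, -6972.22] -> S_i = -3.13*6.87^i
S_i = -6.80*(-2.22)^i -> [-6.8, 15.1, -33.51, 74.4, -165.17]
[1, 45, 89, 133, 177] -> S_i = 1 + 44*i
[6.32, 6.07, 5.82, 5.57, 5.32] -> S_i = 6.32 + -0.25*i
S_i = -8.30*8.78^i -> [-8.3, -72.87, -639.83, -5617.74, -49323.76]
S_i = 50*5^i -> [50, 250, 1250, 6250, 31250]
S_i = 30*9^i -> [30, 270, 2430, 21870, 196830]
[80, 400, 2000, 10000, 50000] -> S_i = 80*5^i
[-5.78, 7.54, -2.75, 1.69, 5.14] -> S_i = Random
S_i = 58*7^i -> [58, 406, 2842, 19894, 139258]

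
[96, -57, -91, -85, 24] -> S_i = Random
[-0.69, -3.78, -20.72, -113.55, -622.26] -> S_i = -0.69*5.48^i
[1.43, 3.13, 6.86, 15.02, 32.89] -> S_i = 1.43*2.19^i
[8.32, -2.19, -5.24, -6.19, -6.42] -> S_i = Random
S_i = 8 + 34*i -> [8, 42, 76, 110, 144]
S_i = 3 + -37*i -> [3, -34, -71, -108, -145]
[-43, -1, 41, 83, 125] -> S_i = -43 + 42*i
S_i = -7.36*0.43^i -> [-7.36, -3.16, -1.36, -0.59, -0.25]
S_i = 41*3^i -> [41, 123, 369, 1107, 3321]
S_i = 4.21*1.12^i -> [4.21, 4.72, 5.28, 5.91, 6.62]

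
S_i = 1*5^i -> [1, 5, 25, 125, 625]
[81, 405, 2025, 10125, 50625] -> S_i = 81*5^i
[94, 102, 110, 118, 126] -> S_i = 94 + 8*i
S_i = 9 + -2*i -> [9, 7, 5, 3, 1]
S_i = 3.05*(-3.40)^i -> [3.05, -10.37, 35.26, -119.88, 407.58]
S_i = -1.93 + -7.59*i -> [-1.93, -9.52, -17.11, -24.7, -32.29]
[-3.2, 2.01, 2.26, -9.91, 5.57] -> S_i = Random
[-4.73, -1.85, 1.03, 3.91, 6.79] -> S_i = -4.73 + 2.88*i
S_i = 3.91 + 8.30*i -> [3.91, 12.21, 20.51, 28.81, 37.11]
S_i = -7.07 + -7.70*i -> [-7.07, -14.77, -22.47, -30.17, -37.87]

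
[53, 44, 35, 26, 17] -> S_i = 53 + -9*i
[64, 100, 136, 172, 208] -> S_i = 64 + 36*i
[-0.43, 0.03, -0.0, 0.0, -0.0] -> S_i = -0.43*(-0.06)^i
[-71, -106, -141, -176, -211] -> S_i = -71 + -35*i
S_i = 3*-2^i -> [3, -6, 12, -24, 48]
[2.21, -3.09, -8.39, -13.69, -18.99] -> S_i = 2.21 + -5.30*i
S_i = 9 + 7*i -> [9, 16, 23, 30, 37]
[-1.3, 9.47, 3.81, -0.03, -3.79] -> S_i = Random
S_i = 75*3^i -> [75, 225, 675, 2025, 6075]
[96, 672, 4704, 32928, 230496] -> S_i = 96*7^i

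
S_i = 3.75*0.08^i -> [3.75, 0.3, 0.02, 0.0, 0.0]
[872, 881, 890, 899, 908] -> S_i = 872 + 9*i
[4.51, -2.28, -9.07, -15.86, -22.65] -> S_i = 4.51 + -6.79*i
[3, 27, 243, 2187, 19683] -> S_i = 3*9^i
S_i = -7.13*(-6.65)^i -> [-7.13, 47.41, -315.31, 2096.79, -13943.64]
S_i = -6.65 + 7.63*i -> [-6.65, 0.98, 8.61, 16.24, 23.87]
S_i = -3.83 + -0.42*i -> [-3.83, -4.25, -4.67, -5.09, -5.51]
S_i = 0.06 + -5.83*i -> [0.06, -5.77, -11.6, -17.43, -23.26]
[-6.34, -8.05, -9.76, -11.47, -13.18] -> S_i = -6.34 + -1.71*i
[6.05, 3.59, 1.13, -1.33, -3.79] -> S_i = 6.05 + -2.46*i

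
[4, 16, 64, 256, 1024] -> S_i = 4*4^i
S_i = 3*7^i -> [3, 21, 147, 1029, 7203]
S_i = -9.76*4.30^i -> [-9.76, -41.97, -180.46, -775.99, -3336.75]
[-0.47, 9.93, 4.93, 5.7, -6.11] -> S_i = Random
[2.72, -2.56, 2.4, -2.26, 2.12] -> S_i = 2.72*(-0.94)^i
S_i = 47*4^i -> [47, 188, 752, 3008, 12032]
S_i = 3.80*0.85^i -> [3.8, 3.23, 2.75, 2.33, 1.98]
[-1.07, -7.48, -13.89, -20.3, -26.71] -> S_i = -1.07 + -6.41*i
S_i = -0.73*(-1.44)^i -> [-0.73, 1.05, -1.51, 2.18, -3.14]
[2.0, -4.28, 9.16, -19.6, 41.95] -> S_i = 2.00*(-2.14)^i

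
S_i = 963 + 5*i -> [963, 968, 973, 978, 983]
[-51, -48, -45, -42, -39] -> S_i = -51 + 3*i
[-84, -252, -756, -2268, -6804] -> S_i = -84*3^i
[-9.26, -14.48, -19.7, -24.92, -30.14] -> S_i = -9.26 + -5.22*i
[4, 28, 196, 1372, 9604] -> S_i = 4*7^i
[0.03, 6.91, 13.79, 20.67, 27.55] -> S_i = 0.03 + 6.88*i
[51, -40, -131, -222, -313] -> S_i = 51 + -91*i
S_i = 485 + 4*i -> [485, 489, 493, 497, 501]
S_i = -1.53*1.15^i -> [-1.53, -1.76, -2.02, -2.33, -2.68]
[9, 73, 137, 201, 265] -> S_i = 9 + 64*i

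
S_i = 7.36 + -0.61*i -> [7.36, 6.75, 6.14, 5.53, 4.92]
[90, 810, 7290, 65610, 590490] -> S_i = 90*9^i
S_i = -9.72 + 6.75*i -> [-9.72, -2.97, 3.78, 10.53, 17.28]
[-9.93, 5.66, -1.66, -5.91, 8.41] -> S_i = Random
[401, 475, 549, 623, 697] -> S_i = 401 + 74*i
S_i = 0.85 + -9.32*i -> [0.85, -8.47, -17.79, -27.11, -36.43]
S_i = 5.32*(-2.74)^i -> [5.32, -14.58, 39.94, -109.44, 299.86]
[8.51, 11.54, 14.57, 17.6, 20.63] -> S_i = 8.51 + 3.03*i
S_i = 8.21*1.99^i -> [8.21, 16.34, 32.51, 64.7, 128.75]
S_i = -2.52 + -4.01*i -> [-2.52, -6.53, -10.54, -14.55, -18.56]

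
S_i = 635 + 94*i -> [635, 729, 823, 917, 1011]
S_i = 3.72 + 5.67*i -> [3.72, 9.39, 15.06, 20.73, 26.4]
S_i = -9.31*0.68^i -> [-9.31, -6.33, -4.3, -2.93, -1.99]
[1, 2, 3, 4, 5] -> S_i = 1 + 1*i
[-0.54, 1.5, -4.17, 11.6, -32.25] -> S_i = -0.54*(-2.78)^i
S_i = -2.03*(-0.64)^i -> [-2.03, 1.3, -0.83, 0.53, -0.34]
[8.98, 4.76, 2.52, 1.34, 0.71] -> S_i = 8.98*0.53^i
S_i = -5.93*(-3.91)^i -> [-5.93, 23.19, -90.66, 354.47, -1386.0]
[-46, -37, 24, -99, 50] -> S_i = Random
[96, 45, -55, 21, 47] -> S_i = Random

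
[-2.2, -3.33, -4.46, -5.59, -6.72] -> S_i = -2.20 + -1.13*i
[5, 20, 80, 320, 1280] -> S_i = 5*4^i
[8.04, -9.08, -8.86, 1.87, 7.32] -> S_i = Random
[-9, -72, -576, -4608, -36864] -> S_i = -9*8^i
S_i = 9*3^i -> [9, 27, 81, 243, 729]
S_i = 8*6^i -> [8, 48, 288, 1728, 10368]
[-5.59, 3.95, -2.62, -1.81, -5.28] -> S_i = Random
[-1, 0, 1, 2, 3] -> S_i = -1 + 1*i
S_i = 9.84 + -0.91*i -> [9.84, 8.93, 8.02, 7.11, 6.2]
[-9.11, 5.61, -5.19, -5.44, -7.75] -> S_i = Random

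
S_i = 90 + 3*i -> [90, 93, 96, 99, 102]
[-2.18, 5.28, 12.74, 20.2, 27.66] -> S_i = -2.18 + 7.46*i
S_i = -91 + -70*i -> [-91, -161, -231, -301, -371]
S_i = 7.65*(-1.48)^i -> [7.65, -11.32, 16.76, -24.8, 36.7]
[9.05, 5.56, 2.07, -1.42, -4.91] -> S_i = 9.05 + -3.49*i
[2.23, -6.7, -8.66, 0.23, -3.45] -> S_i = Random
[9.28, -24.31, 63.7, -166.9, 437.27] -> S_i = 9.28*(-2.62)^i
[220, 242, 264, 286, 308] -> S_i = 220 + 22*i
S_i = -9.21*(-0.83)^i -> [-9.21, 7.64, -6.34, 5.27, -4.37]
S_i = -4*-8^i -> [-4, 32, -256, 2048, -16384]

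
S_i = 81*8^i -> [81, 648, 5184, 41472, 331776]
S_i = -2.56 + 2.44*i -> [-2.56, -0.12, 2.32, 4.76, 7.2]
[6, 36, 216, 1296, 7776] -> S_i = 6*6^i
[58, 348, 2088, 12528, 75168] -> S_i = 58*6^i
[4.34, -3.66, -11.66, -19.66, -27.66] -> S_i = 4.34 + -8.00*i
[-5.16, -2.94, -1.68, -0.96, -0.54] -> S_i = -5.16*0.57^i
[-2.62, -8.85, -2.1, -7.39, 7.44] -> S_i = Random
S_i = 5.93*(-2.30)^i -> [5.93, -13.64, 31.37, -72.15, 165.95]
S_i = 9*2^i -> [9, 18, 36, 72, 144]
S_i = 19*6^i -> [19, 114, 684, 4104, 24624]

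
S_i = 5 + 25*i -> [5, 30, 55, 80, 105]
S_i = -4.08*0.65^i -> [-4.08, -2.65, -1.72, -1.12, -0.73]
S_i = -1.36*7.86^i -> [-1.36, -10.69, -84.02, -660.4, -5190.74]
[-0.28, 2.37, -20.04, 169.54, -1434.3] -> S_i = -0.28*(-8.46)^i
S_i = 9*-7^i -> [9, -63, 441, -3087, 21609]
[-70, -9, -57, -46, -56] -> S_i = Random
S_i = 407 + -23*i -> [407, 384, 361, 338, 315]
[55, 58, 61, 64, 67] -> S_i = 55 + 3*i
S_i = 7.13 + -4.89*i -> [7.13, 2.24, -2.65, -7.54, -12.43]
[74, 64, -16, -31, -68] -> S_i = Random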